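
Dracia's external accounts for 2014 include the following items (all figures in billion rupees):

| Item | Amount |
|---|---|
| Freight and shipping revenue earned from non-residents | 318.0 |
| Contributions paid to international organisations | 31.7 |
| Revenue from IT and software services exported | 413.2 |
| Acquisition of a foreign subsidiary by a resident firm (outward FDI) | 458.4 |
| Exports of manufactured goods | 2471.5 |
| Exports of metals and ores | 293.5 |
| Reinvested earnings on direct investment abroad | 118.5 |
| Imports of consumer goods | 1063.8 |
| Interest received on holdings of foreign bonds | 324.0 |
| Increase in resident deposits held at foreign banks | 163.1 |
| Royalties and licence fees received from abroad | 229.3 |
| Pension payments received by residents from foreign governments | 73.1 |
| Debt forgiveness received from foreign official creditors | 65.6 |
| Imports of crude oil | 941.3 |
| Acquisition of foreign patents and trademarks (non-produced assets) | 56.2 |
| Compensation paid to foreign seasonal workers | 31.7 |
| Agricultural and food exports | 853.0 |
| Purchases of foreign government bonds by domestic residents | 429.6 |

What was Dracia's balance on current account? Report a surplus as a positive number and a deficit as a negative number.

3025.6

Goods: 2471.5 - 1063.8 - 941.3 + 853.0 + 293.5 = 1612.9
Services: 229.3 + 413.2 + 318.0 = 960.5
Primary income: 118.5 + 324.0 - 31.7 = 410.8
Secondary income: -31.7 + 73.1 = 41.4
Current account = 1612.9 + 960.5 + 410.8 + 41.4 = 3025.6
(Excluded from the current account — financial account: acquisition of a foreign subsidiary by a resident firm (outward FDI) 458.4, increase in resident deposits held at foreign banks 163.1, purchases of foreign government bonds by domestic residents 429.6; capital account: debt forgiveness received from foreign official creditors 65.6, acquisition of foreign patents and trademarks (non-produced assets) 56.2.)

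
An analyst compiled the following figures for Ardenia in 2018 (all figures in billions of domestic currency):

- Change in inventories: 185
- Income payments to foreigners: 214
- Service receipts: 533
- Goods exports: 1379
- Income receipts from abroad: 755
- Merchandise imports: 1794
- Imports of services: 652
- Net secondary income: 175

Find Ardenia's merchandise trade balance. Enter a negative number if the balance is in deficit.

Goods balance = 1379 - 1794 = -415

-415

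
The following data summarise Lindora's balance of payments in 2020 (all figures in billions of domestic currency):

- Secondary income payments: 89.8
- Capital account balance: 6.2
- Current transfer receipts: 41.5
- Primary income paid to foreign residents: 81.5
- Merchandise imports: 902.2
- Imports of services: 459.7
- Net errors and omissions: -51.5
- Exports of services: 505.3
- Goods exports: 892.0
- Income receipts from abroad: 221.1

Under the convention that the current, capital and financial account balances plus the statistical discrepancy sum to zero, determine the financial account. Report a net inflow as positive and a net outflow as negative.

-81.4

Goods balance = 892.0 - 902.2 = -10.2
Services balance = 505.3 - 459.7 = 45.6
Trade balance (goods + services) = -10.2 + 45.6 = 35.4
Net primary income = 221.1 - 81.5 = 139.6
Net secondary income = 41.5 - 89.8 = -48.3
Current account = 35.4 + 139.6 + (-48.3) = 126.7
Financial account = -(126.7 + 6.2 + (-51.5)) = -81.4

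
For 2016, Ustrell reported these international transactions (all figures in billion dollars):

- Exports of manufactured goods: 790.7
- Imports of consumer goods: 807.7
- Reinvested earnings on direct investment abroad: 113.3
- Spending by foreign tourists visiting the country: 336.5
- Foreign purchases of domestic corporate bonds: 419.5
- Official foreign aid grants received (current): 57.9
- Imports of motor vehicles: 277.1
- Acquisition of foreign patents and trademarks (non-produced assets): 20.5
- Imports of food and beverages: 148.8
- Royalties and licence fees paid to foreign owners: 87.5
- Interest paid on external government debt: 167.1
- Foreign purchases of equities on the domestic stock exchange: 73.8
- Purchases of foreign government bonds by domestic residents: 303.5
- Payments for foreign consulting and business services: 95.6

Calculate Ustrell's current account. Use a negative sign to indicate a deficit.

Goods: -277.1 - 807.7 - 148.8 + 790.7 = -442.9
Services: -95.6 - 87.5 + 336.5 = 153.4
Primary income: -167.1 + 113.3 = -53.8
Secondary income: 57.9
Current account = (-442.9) + 153.4 + (-53.8) + 57.9 = -285.4
(Excluded from the current account — financial account: foreign purchases of domestic corporate bonds 419.5, foreign purchases of equities on the domestic stock exchange 73.8, purchases of foreign government bonds by domestic residents 303.5; capital account: acquisition of foreign patents and trademarks (non-produced assets) 20.5.)

-285.4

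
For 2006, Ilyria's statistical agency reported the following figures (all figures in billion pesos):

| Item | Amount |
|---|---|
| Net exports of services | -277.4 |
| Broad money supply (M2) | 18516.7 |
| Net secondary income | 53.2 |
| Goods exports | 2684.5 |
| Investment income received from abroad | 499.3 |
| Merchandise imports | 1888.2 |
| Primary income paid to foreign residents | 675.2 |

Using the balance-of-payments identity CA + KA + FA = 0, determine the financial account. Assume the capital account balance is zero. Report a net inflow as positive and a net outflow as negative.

Goods balance = 2684.5 - 1888.2 = 796.3
Services balance = -277.4
Trade balance (goods + services) = 796.3 + (-277.4) = 518.9
Net primary income = 499.3 - 675.2 = -175.9
Net secondary income = 53.2
Current account = 518.9 + (-175.9) + 53.2 = 396.2
Financial account = -(396.2) = -396.2

-396.2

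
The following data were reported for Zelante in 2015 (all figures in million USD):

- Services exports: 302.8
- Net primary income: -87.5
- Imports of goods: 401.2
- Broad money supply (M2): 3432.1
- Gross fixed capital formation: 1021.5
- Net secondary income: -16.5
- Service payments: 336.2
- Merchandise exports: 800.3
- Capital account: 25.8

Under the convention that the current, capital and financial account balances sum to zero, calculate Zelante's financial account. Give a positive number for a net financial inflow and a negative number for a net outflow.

Goods balance = 800.3 - 401.2 = 399.1
Services balance = 302.8 - 336.2 = -33.4
Trade balance (goods + services) = 399.1 + (-33.4) = 365.7
Net primary income = -87.5
Net secondary income = -16.5
Current account = 365.7 + (-87.5) + (-16.5) = 261.7
Financial account = -(261.7 + 25.8) = -287.5

-287.5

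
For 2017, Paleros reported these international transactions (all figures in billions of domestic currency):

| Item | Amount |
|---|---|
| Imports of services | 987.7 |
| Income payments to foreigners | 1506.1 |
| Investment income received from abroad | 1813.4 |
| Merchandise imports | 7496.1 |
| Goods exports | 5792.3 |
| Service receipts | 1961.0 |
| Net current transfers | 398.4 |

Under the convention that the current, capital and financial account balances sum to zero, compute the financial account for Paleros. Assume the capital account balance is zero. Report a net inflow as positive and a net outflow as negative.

Goods balance = 5792.3 - 7496.1 = -1703.8
Services balance = 1961.0 - 987.7 = 973.3
Trade balance (goods + services) = -1703.8 + 973.3 = -730.5
Net primary income = 1813.4 - 1506.1 = 307.3
Net secondary income = 398.4
Current account = -730.5 + 307.3 + 398.4 = -24.8
Financial account = -(-24.8) = 24.8

24.8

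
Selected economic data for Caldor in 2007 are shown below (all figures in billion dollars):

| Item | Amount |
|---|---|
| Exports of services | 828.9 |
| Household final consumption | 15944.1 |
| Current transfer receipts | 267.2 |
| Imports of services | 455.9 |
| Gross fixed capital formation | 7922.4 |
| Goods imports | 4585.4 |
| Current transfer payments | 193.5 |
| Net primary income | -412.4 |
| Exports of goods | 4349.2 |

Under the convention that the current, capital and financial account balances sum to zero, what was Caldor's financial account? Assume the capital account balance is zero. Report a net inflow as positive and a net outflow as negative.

201.9

Goods balance = 4349.2 - 4585.4 = -236.2
Services balance = 828.9 - 455.9 = 373.0
Trade balance (goods + services) = -236.2 + 373.0 = 136.8
Net primary income = -412.4
Net secondary income = 267.2 - 193.5 = 73.7
Current account = 136.8 + (-412.4) + 73.7 = -201.9
Financial account = -(-201.9) = 201.9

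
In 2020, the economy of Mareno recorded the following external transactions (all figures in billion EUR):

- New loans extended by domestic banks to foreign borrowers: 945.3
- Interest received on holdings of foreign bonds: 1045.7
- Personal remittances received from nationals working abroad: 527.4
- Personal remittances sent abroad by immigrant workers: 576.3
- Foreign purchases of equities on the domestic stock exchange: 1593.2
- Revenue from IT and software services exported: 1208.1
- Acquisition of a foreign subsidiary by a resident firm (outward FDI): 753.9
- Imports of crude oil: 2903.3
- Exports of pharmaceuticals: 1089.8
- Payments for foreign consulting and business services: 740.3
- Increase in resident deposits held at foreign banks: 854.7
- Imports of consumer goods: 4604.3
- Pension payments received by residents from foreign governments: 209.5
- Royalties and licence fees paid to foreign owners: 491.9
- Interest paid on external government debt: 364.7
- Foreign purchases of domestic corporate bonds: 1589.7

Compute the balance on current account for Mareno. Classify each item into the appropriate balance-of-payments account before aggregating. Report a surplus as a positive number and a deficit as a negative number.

-5600.3

Goods: 1089.8 - 2903.3 - 4604.3 = -6417.8
Services: -491.9 - 740.3 + 1208.1 = -24.1
Primary income: 1045.7 - 364.7 = 681.0
Secondary income: -576.3 + 527.4 + 209.5 = 160.6
Current account = (-6417.8) + (-24.1) + 681.0 + 160.6 = -5600.3
(Excluded from the current account — financial account: new loans extended by domestic banks to foreign borrowers 945.3, foreign purchases of equities on the domestic stock exchange 1593.2, acquisition of a foreign subsidiary by a resident firm (outward FDI) 753.9, increase in resident deposits held at foreign banks 854.7, foreign purchases of domestic corporate bonds 1589.7.)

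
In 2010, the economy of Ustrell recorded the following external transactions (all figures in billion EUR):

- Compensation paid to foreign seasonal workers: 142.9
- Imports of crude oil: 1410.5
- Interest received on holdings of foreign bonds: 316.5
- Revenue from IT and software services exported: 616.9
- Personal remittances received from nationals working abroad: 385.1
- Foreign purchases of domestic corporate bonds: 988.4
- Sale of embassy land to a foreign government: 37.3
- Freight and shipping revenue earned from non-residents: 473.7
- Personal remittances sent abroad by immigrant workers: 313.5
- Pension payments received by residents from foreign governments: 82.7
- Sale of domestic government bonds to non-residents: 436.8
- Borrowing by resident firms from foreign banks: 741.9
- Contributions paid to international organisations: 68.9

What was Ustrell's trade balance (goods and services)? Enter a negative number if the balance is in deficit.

Goods: -1410.5
Services: 616.9 + 473.7 = 1090.6
Trade balance = -1410.5 + 1090.6 = -319.9
(Excluded from the trade balance — primary income: compensation paid to foreign seasonal workers 142.9, interest received on holdings of foreign bonds 316.5; secondary income: personal remittances received from nationals working abroad 385.1, personal remittances sent abroad by immigrant workers 313.5, pension payments received by residents from foreign governments 82.7, contributions paid to international organisations 68.9; financial account: foreign purchases of domestic corporate bonds 988.4, sale of domestic government bonds to non-residents 436.8, borrowing by resident firms from foreign banks 741.9; capital account: sale of embassy land to a foreign government 37.3.)

-319.9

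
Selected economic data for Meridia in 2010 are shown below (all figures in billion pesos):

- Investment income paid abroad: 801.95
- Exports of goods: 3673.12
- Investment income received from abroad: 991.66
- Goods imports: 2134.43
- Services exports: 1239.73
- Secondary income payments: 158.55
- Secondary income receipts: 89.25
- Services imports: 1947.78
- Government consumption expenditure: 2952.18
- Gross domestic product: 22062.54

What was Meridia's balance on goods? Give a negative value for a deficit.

1538.69

Goods balance = 3673.12 - 2134.43 = 1538.69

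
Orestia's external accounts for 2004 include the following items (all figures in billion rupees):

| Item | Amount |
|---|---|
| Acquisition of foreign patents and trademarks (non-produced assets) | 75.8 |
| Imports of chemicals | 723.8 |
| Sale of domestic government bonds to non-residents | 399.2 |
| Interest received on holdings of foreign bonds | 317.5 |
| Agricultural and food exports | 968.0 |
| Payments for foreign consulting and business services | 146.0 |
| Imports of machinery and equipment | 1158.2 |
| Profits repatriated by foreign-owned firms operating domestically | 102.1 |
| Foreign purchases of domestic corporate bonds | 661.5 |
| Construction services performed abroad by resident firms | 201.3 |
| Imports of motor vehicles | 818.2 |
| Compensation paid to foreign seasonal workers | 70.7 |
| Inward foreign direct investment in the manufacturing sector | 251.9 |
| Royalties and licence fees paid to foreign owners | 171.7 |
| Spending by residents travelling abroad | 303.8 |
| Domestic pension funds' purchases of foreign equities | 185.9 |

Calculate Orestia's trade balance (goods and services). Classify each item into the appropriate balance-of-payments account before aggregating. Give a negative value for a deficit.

Goods: -818.2 - 1158.2 - 723.8 + 968.0 = -1732.2
Services: -146.0 - 171.7 - 303.8 + 201.3 = -420.2
Trade balance = -1732.2 + (-420.2) = -2152.4
(Excluded from the trade balance — capital account: acquisition of foreign patents and trademarks (non-produced assets) 75.8; financial account: sale of domestic government bonds to non-residents 399.2, foreign purchases of domestic corporate bonds 661.5, inward foreign direct investment in the manufacturing sector 251.9, domestic pension funds' purchases of foreign equities 185.9; primary income: interest received on holdings of foreign bonds 317.5, profits repatriated by foreign-owned firms operating domestically 102.1, compensation paid to foreign seasonal workers 70.7.)

-2152.4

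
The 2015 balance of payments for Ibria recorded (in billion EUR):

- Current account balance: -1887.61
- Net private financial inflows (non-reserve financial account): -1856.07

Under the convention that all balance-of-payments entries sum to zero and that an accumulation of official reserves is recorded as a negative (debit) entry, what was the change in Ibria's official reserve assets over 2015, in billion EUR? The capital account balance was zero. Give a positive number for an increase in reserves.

-3743.68

Official reserve transactions balance = -((-1887.61) + (-1856.07)) = 3743.68
An accumulation of reserves is recorded as a debit (negative entry), so the change in the stock of reserves is the negative of that balance.
Change in official reserves = -(3743.68) = -3743.68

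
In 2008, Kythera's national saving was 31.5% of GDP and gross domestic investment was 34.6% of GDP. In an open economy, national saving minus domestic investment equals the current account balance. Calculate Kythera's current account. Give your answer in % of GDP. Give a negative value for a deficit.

S - I = CA (net lending to the rest of the world).
CA = S - I = 31.5 - 34.6 = -3.1

-3.1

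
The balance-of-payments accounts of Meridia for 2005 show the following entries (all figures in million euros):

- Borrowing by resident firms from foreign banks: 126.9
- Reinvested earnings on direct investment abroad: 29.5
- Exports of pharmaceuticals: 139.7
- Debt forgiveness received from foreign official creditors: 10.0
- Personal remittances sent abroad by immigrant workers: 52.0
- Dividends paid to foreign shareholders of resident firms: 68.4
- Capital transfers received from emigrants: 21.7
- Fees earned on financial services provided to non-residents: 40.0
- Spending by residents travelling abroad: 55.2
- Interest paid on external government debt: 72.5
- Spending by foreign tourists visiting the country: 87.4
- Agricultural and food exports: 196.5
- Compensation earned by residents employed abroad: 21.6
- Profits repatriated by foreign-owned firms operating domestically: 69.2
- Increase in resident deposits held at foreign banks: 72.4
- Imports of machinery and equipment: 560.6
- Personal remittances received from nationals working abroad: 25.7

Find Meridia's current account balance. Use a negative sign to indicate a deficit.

-337.5

Goods: 139.7 - 560.6 + 196.5 = -224.4
Services: -55.2 + 40.0 + 87.4 = 72.2
Primary income: -72.5 + 21.6 - 68.4 - 69.2 + 29.5 = -159.0
Secondary income: -52.0 + 25.7 = -26.3
Current account = (-224.4) + 72.2 + (-159.0) + (-26.3) = -337.5
(Excluded from the current account — financial account: borrowing by resident firms from foreign banks 126.9, increase in resident deposits held at foreign banks 72.4; capital account: debt forgiveness received from foreign official creditors 10.0, capital transfers received from emigrants 21.7.)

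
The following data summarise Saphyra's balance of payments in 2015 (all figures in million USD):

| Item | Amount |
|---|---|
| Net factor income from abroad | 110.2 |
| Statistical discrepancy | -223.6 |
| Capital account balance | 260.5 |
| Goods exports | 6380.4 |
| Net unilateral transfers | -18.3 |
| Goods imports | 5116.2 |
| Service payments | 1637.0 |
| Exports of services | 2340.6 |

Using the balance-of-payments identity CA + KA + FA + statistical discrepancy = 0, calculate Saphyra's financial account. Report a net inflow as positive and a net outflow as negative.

Goods balance = 6380.4 - 5116.2 = 1264.2
Services balance = 2340.6 - 1637.0 = 703.6
Trade balance (goods + services) = 1264.2 + 703.6 = 1967.8
Net primary income = 110.2
Net secondary income = -18.3
Current account = 1967.8 + 110.2 + (-18.3) = 2059.7
Financial account = -(2059.7 + 260.5 + (-223.6)) = -2096.6

-2096.6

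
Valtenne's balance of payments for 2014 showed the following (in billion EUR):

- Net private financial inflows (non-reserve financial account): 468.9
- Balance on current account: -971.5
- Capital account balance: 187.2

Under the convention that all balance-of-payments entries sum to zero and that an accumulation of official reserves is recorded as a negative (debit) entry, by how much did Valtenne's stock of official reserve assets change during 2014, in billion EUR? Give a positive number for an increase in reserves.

-315.4

Official reserve transactions balance = -((-971.5) + 187.2 + 468.9) = 315.4
An accumulation of reserves is recorded as a debit (negative entry), so the change in the stock of reserves is the negative of that balance.
Change in official reserves = -(315.4) = -315.4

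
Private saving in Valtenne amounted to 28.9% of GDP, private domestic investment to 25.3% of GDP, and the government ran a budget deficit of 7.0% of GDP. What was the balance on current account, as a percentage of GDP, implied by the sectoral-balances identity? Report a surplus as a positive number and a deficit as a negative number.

-3.4

By the sectoral-balances identity, CA = (S_private - I) + (T - G).
Private balance = 28.9 - 25.3 = 3.6
Government balance (T - G) = -7.0
CA = 3.6 + (-7.0) = -3.4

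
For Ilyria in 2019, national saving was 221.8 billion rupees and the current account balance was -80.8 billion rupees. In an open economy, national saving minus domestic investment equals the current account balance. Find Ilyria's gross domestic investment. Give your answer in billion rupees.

302.6

I = S - CA = 221.8 - (-80.8) = 302.6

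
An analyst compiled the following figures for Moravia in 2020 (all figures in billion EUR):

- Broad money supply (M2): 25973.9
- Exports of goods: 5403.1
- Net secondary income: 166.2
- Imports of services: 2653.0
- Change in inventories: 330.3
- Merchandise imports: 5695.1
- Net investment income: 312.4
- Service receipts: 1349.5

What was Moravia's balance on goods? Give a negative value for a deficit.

Goods balance = 5403.1 - 5695.1 = -292.0

-292.0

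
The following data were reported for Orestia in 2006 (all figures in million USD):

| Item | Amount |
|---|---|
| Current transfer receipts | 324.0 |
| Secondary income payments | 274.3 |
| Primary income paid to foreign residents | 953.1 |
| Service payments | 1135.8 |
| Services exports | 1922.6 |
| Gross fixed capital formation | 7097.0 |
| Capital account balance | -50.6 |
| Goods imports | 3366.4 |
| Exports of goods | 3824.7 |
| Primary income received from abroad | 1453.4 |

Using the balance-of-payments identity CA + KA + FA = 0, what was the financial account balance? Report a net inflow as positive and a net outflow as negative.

Goods balance = 3824.7 - 3366.4 = 458.3
Services balance = 1922.6 - 1135.8 = 786.8
Trade balance (goods + services) = 458.3 + 786.8 = 1245.1
Net primary income = 1453.4 - 953.1 = 500.3
Net secondary income = 324.0 - 274.3 = 49.7
Current account = 1245.1 + 500.3 + 49.7 = 1795.1
Financial account = -(1795.1 + (-50.6)) = -1744.5

-1744.5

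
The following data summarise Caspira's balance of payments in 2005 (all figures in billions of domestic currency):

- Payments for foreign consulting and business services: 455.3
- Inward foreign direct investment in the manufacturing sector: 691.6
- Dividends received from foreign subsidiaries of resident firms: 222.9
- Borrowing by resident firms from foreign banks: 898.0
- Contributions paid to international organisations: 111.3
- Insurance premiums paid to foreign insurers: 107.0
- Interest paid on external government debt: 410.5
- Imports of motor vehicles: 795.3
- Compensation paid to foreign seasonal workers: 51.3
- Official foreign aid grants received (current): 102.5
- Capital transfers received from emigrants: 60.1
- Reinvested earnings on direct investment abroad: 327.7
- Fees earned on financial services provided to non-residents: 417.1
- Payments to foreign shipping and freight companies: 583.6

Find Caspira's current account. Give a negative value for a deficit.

Goods: -795.3
Services: 417.1 - 107.0 - 455.3 - 583.6 = -728.8
Primary income: 222.9 - 410.5 + 327.7 - 51.3 = 88.8
Secondary income: 102.5 - 111.3 = -8.8
Current account = (-795.3) + (-728.8) + 88.8 + (-8.8) = -1444.1
(Excluded from the current account — financial account: inward foreign direct investment in the manufacturing sector 691.6, borrowing by resident firms from foreign banks 898.0; capital account: capital transfers received from emigrants 60.1.)

-1444.1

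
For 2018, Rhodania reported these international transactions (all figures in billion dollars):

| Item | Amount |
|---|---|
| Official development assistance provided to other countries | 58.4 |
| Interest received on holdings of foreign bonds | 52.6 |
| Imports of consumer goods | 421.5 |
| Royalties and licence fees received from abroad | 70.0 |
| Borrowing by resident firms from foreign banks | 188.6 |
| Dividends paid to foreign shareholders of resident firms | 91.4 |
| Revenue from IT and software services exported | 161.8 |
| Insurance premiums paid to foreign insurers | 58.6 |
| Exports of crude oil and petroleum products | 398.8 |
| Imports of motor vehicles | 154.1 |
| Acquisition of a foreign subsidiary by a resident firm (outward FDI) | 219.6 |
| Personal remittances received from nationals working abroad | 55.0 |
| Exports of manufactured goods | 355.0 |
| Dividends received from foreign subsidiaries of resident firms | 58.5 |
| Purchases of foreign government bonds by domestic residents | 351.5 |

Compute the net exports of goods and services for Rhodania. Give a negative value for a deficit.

Goods: 398.8 + 355.0 - 421.5 - 154.1 = 178.2
Services: 70.0 - 58.6 + 161.8 = 173.2
Trade balance = 178.2 + 173.2 = 351.4
(Excluded from the trade balance — secondary income: official development assistance provided to other countries 58.4, personal remittances received from nationals working abroad 55.0; primary income: interest received on holdings of foreign bonds 52.6, dividends paid to foreign shareholders of resident firms 91.4, dividends received from foreign subsidiaries of resident firms 58.5; financial account: borrowing by resident firms from foreign banks 188.6, acquisition of a foreign subsidiary by a resident firm (outward FDI) 219.6, purchases of foreign government bonds by domestic residents 351.5.)

351.4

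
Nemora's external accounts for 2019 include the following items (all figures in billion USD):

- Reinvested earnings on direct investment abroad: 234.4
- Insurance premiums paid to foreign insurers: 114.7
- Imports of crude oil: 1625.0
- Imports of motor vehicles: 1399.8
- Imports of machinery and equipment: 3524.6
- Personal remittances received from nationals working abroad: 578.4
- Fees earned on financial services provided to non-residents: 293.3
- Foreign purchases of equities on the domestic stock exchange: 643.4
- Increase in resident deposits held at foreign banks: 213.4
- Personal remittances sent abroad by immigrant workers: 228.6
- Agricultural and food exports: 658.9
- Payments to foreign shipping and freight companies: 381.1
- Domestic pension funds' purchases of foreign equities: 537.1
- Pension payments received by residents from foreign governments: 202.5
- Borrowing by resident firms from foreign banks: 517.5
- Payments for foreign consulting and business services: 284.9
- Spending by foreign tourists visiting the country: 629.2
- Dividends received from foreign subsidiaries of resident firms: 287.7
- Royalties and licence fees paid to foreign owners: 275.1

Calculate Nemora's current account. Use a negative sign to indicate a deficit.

-4949.4

Goods: -1399.8 - 1625.0 - 3524.6 + 658.9 = -5890.5
Services: -381.1 + 293.3 - 284.9 - 275.1 - 114.7 + 629.2 = -133.3
Primary income: 234.4 + 287.7 = 522.1
Secondary income: 578.4 + 202.5 - 228.6 = 552.3
Current account = (-5890.5) + (-133.3) + 522.1 + 552.3 = -4949.4
(Excluded from the current account — financial account: foreign purchases of equities on the domestic stock exchange 643.4, increase in resident deposits held at foreign banks 213.4, domestic pension funds' purchases of foreign equities 537.1, borrowing by resident firms from foreign banks 517.5.)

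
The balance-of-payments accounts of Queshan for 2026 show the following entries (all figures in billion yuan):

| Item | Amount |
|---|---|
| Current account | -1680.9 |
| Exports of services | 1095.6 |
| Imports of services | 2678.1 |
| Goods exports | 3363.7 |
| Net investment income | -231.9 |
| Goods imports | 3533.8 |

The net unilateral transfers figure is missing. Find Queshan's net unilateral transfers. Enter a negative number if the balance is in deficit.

303.6

Current account = goods balance + services balance + net primary income + net secondary income
Sum of the known components = -1984.5
Net unilateral transfers = CA - (known components) = -1680.9 - (-1984.5) = 303.6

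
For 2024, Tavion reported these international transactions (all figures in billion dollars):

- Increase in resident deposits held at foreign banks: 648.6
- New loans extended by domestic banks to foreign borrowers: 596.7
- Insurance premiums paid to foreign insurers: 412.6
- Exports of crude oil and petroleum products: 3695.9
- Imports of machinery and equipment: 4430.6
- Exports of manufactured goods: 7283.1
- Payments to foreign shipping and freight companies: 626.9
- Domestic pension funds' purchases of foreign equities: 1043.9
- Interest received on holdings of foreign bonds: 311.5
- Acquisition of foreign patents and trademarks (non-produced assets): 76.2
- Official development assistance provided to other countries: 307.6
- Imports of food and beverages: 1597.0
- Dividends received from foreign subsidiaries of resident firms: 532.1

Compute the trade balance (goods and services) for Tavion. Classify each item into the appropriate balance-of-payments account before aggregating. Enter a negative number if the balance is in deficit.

Goods: -1597.0 - 4430.6 + 7283.1 + 3695.9 = 4951.4
Services: -626.9 - 412.6 = -1039.5
Trade balance = 4951.4 + (-1039.5) = 3911.9
(Excluded from the trade balance — financial account: increase in resident deposits held at foreign banks 648.6, new loans extended by domestic banks to foreign borrowers 596.7, domestic pension funds' purchases of foreign equities 1043.9; primary income: interest received on holdings of foreign bonds 311.5, dividends received from foreign subsidiaries of resident firms 532.1; capital account: acquisition of foreign patents and trademarks (non-produced assets) 76.2; secondary income: official development assistance provided to other countries 307.6.)

3911.9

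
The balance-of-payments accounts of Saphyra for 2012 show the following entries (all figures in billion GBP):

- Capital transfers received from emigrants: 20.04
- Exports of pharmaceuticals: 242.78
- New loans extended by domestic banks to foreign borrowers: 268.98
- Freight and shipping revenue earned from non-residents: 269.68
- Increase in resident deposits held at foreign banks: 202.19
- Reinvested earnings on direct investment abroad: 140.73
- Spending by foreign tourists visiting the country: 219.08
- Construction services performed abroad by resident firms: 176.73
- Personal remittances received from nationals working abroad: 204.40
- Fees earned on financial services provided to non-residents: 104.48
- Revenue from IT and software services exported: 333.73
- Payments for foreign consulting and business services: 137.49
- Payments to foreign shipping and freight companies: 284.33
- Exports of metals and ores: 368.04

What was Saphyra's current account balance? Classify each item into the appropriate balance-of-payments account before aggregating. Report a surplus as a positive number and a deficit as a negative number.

1637.83

Goods: 242.78 + 368.04 = 610.82
Services: 176.73 + 333.73 + 104.48 - 137.49 + 269.68 - 284.33 + 219.08 = 681.88
Primary income: 140.73
Secondary income: 204.40
Current account = 610.82 + 681.88 + 140.73 + 204.40 = 1637.83
(Excluded from the current account — capital account: capital transfers received from emigrants 20.04; financial account: new loans extended by domestic banks to foreign borrowers 268.98, increase in resident deposits held at foreign banks 202.19.)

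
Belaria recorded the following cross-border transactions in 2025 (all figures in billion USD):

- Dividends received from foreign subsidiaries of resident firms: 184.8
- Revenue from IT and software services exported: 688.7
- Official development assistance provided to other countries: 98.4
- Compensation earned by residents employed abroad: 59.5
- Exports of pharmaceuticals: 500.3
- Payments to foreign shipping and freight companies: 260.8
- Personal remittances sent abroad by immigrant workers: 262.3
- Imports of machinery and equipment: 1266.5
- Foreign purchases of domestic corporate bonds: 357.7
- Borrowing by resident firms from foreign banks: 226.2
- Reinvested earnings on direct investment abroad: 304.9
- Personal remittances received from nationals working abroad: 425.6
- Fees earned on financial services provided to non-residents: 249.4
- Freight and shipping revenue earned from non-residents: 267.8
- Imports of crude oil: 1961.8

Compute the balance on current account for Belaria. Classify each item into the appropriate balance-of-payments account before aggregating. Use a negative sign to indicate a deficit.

-1168.8

Goods: -1266.5 + 500.3 - 1961.8 = -2728.0
Services: 249.4 - 260.8 + 267.8 + 688.7 = 945.1
Primary income: 184.8 + 304.9 + 59.5 = 549.2
Secondary income: 425.6 - 98.4 - 262.3 = 64.9
Current account = (-2728.0) + 945.1 + 549.2 + 64.9 = -1168.8
(Excluded from the current account — financial account: foreign purchases of domestic corporate bonds 357.7, borrowing by resident firms from foreign banks 226.2.)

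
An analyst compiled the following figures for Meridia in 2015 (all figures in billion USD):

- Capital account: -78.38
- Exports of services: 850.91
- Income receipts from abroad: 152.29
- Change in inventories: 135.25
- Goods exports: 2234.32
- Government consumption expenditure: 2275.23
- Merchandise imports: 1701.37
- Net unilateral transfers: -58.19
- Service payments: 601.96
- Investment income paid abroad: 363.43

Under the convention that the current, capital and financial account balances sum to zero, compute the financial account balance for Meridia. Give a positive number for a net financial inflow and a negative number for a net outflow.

Goods balance = 2234.32 - 1701.37 = 532.95
Services balance = 850.91 - 601.96 = 248.95
Trade balance (goods + services) = 532.95 + 248.95 = 781.90
Net primary income = 152.29 - 363.43 = -211.14
Net secondary income = -58.19
Current account = 781.90 + (-211.14) + (-58.19) = 512.57
Financial account = -(512.57 + (-78.38)) = -434.19

-434.19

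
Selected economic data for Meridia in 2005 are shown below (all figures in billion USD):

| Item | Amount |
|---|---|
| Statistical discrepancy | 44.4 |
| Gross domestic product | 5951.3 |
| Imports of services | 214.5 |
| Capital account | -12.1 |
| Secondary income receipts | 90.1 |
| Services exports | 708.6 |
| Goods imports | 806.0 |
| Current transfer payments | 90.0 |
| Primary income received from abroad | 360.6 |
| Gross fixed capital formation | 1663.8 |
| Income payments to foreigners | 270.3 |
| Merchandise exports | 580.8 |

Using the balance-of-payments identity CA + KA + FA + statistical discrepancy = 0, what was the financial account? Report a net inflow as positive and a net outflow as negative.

Goods balance = 580.8 - 806.0 = -225.2
Services balance = 708.6 - 214.5 = 494.1
Trade balance (goods + services) = -225.2 + 494.1 = 268.9
Net primary income = 360.6 - 270.3 = 90.3
Net secondary income = 90.1 - 90.0 = 0.1
Current account = 268.9 + 90.3 + 0.1 = 359.3
Financial account = -(359.3 + (-12.1) + 44.4) = -391.6

-391.6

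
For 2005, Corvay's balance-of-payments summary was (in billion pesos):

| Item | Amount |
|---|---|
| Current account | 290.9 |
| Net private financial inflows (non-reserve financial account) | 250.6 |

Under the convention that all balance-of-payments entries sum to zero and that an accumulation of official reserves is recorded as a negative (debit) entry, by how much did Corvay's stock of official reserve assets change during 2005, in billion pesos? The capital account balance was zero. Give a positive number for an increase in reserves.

Official reserve transactions balance = -(290.9 + 250.6) = -541.5
An accumulation of reserves is recorded as a debit (negative entry), so the change in the stock of reserves is the negative of that balance.
Change in official reserves = -(-541.5) = 541.5

541.5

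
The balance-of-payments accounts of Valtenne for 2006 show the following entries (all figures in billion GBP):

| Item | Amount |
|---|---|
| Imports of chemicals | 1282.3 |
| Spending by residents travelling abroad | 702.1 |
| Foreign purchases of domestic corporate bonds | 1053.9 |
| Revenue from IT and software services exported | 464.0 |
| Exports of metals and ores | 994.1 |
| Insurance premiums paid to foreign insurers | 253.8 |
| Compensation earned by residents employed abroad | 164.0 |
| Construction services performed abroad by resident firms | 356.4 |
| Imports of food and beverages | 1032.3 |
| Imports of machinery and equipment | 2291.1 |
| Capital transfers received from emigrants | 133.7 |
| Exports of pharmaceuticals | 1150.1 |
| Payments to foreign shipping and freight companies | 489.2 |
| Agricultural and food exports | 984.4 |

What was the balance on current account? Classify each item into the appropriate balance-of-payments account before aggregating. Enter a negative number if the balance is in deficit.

Goods: 984.4 - 2291.1 + 1150.1 - 1032.3 - 1282.3 + 994.1 = -1477.1
Services: 464.0 - 489.2 - 702.1 + 356.4 - 253.8 = -624.7
Primary income: 164.0
Current account = (-1477.1) + (-624.7) + 164.0 = -1937.8
(Excluded from the current account — financial account: foreign purchases of domestic corporate bonds 1053.9; capital account: capital transfers received from emigrants 133.7.)

-1937.8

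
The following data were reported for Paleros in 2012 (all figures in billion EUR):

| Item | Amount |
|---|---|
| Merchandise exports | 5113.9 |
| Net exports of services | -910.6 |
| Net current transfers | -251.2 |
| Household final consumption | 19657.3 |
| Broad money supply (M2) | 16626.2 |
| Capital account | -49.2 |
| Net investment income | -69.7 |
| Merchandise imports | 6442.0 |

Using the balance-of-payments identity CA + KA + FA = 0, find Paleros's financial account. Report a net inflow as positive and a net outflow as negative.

Goods balance = 5113.9 - 6442.0 = -1328.1
Services balance = -910.6
Trade balance (goods + services) = -1328.1 + (-910.6) = -2238.7
Net primary income = -69.7
Net secondary income = -251.2
Current account = -2238.7 + (-69.7) + (-251.2) = -2559.6
Financial account = -(-2559.6 + (-49.2)) = 2608.8

2608.8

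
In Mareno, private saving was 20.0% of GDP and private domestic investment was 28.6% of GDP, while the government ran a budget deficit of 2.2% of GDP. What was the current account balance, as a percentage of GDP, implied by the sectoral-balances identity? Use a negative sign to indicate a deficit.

By the sectoral-balances identity, CA = (S_private - I) + (T - G).
Private balance = 20.0 - 28.6 = -8.6
Government balance (T - G) = -2.2
CA = -8.6 + (-2.2) = -10.8

-10.8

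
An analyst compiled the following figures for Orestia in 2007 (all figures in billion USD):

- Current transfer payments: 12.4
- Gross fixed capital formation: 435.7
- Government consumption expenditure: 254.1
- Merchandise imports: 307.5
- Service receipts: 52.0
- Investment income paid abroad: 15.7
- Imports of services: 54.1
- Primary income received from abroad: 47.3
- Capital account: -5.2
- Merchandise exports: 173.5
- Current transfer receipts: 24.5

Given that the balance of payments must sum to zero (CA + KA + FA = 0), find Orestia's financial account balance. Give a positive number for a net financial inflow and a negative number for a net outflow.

97.6

Goods balance = 173.5 - 307.5 = -134.0
Services balance = 52.0 - 54.1 = -2.1
Trade balance (goods + services) = -134.0 + (-2.1) = -136.1
Net primary income = 47.3 - 15.7 = 31.6
Net secondary income = 24.5 - 12.4 = 12.1
Current account = -136.1 + 31.6 + 12.1 = -92.4
Financial account = -(-92.4 + (-5.2)) = 97.6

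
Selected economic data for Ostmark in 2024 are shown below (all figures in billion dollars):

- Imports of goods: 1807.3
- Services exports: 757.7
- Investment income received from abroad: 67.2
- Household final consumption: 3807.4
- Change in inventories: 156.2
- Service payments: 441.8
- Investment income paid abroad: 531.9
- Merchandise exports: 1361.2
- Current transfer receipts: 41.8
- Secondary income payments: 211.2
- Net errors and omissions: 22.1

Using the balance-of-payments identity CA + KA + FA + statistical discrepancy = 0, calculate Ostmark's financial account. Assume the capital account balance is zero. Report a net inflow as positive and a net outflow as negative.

Goods balance = 1361.2 - 1807.3 = -446.1
Services balance = 757.7 - 441.8 = 315.9
Trade balance (goods + services) = -446.1 + 315.9 = -130.2
Net primary income = 67.2 - 531.9 = -464.7
Net secondary income = 41.8 - 211.2 = -169.4
Current account = -130.2 + (-464.7) + (-169.4) = -764.3
Financial account = -(-764.3 + 22.1) = 742.2

742.2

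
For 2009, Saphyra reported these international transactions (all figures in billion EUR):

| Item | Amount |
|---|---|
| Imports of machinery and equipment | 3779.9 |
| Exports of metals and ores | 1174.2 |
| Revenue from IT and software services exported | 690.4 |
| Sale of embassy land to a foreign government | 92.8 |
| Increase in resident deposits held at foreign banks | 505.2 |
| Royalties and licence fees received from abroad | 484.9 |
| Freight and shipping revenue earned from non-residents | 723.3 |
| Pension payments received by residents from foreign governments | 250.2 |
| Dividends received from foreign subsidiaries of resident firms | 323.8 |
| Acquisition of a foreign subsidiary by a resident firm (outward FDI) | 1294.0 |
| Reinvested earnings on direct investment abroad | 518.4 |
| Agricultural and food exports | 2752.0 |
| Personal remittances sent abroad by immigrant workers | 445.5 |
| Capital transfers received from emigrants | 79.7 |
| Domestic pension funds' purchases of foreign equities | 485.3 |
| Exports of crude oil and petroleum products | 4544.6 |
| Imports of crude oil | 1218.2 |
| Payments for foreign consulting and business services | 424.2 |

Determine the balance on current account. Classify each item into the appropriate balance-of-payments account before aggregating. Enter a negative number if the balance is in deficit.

5594.0

Goods: 2752.0 + 1174.2 - 1218.2 - 3779.9 + 4544.6 = 3472.7
Services: 484.9 - 424.2 + 690.4 + 723.3 = 1474.4
Primary income: 323.8 + 518.4 = 842.2
Secondary income: -445.5 + 250.2 = -195.3
Current account = 3472.7 + 1474.4 + 842.2 + (-195.3) = 5594.0
(Excluded from the current account — capital account: sale of embassy land to a foreign government 92.8, capital transfers received from emigrants 79.7; financial account: increase in resident deposits held at foreign banks 505.2, acquisition of a foreign subsidiary by a resident firm (outward FDI) 1294.0, domestic pension funds' purchases of foreign equities 485.3.)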